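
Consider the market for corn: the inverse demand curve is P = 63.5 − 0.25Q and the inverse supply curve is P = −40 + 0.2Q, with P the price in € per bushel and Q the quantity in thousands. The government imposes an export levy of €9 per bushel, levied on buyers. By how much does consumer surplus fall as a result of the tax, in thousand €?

Consumer surplus falls by €1100 thousand.

Inverting to Q(P) form: Qd = 254 − 4P; Qs = 5P + 200.
Without the tax, 254 − 4P = 5P + 200 gives 9P = 54, so P* = €6 and Q* = 230.
With the tax collected from buyers, demand (in seller-price terms) shifts: Qd = 254 − 4(P + 9).
New equilibrium: buyers pay €11, suppliers receive €2, Q = 210. (Wedge: Pb − Ps = 9.)
ΔCS is the trapezoid between Q = 210 and Q = 230 of height €5: ½ · (230 + 210) · 5 = €1100.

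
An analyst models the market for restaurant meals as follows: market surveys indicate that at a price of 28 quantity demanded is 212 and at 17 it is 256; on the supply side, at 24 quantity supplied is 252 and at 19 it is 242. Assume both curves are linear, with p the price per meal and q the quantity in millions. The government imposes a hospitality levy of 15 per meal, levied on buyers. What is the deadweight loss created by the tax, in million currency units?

Demand slope: (256 − 212)/(17 − 28) = -4, so qd = 324 − 4p.
Supply slope: (242 − 252)/(19 − 24) = 2, so qs = 2p + 204.
Before the tax: set 324 − 4p = 2p + 204 → p* = 20, q* = 244.
With the tax collected from buyers, demand (in seller-price terms) shifts: qd = 324 − 4(p + 15).
New equilibrium: buyers pay 25, sellers receive 10, q = 224. (Wedge: pb − ps = 15.)
Quantity falls by |ΔQ| = |244 − 224| = 20.
DWL = ½ · t · |ΔQ| = ½ · 15 · 20 = 150.

Deadweight loss = 150 million.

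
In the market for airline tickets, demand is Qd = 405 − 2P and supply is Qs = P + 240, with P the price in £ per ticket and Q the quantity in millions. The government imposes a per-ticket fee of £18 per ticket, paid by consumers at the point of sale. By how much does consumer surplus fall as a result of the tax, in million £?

Consumer surplus falls by £1734 million.

Without the tax, 405 − 2P = P + 240 gives 3P = 165, so P* = £55 and Q* = 295.
With the tax collected from consumers, demand (in seller-price terms) shifts: Qd = 405 − 2(P + 18).
Solving gives Q = 283 with consumers paying £61 and sellers receiving £43 (the £18 wedge).
ΔCS is the trapezoid between Q = 283 and Q = 295 of height £6: ½ · (295 + 283) · 6 = £1734.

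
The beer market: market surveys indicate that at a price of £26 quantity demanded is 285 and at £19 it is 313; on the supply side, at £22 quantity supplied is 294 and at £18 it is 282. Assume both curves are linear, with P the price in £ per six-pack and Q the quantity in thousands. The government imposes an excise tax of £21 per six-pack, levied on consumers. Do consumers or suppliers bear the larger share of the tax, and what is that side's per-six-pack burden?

Demand slope: (313 − 285)/(19 − 26) = -4, so Qd = 389 − 4P.
Supply slope: (282 − 294)/(18 − 22) = 3, so Qs = 3P + 228.
Without the tax, 389 − 4P = 3P + 228 gives 7P = 161, so P* = £23 and Q* = 297.
With the tax collected from consumers, demand (in seller-price terms) shifts: Qd = 389 − 4(P + 21).
Solving gives Q = 261 with consumers paying £32 and suppliers receiving £11 (the £21 wedge).
Per-six-pack burden: consumers £9, suppliers £12.
Suppliers take the larger share because supply is less price-elastic here (demand slope 4 vs supply slope 3).

Suppliers bear the larger share: £12 per six-pack.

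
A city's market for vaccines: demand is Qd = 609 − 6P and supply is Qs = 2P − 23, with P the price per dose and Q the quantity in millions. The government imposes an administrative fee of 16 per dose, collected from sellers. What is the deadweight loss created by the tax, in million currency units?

Without the tax, 609 − 6P = 2P − 23 gives 8P = 632, so P* = 79 and Q* = 135.
With the tax collected from sellers, supply shifts: Qs = 2(P − 16) − 23.
Solving gives Q = 111 with consumers paying 83 and sellers receiving 67 (the 16 wedge).
Quantity falls by |ΔQ| = |135 − 111| = 24.
DWL = ½ · t · |ΔQ| = ½ · 16 · 24 = 192.

Deadweight loss = 192 million.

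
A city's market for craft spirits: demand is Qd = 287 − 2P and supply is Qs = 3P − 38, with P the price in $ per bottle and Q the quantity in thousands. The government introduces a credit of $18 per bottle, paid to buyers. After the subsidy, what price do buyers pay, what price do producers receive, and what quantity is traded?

Buyers pay $54.2; producers receive $72.2; quantity = 178.6.

Without the subsidy, 287 − 2P = 3P − 38 gives 5P = 325, so P* = $65 and Q* = 157.
With a per-unit subsidy paid to buyers, each effectively pays P − 18, so demand becomes Qd = 287 − 2(P − 18).
Solving gives Q = 178.6 with buyers paying $54.2 and producers receiving $72.2 (the $18 wedge).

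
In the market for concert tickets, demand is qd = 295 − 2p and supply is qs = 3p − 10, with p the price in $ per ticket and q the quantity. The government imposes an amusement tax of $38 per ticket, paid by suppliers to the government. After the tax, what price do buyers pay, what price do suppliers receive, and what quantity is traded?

Without the tax, 295 − 2p = 3p − 10 gives 5p = 305, so p* = $61 and q* = 173.
With the tax collected from suppliers, supply shifts: qs = 3(p − 38) − 10.
Solving gives q = 127.4 with buyers paying $83.8 and suppliers receiving $45.8 (the $38 wedge).
The less price-elastic side of the market bears the larger share of a per-unit tax.

Buyers pay $83.8; suppliers receive $45.8; quantity = 127.4.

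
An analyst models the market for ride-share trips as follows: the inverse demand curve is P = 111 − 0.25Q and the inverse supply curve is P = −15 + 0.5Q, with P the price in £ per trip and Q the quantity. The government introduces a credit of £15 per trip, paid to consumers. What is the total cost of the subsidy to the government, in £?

Government outlay = £2820.

Rewrite in direct form: Qd = 444 − 4P and Qs = 2P + 30.
Before the subsidy: set 444 − 4P = 2P + 30 → P* = £69, Q* = 168.
With a per-unit subsidy paid to consumers, each effectively pays P − 15, so demand becomes Qd = 444 − 4(P − 15).
Solving gives Q = 188 with consumers paying £64 and suppliers receiving £79 (the £15 wedge).
Outlay = t · Q = 15 · 188 = £2820.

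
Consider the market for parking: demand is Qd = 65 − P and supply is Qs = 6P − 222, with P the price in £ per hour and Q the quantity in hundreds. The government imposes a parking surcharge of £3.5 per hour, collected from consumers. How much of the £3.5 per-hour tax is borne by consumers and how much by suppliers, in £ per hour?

Without the tax, 65 − P = 6P − 222 gives 7P = 287, so P* = £41 and Q* = 24.
With the tax collected from consumers, demand (in seller-price terms) shifts: Qd = 65 − (P + 3.5).
New equilibrium: consumers pay £44, suppliers receive £40.5, Q = 21. (Wedge: Pb − Ps = 3.5.)
Burden on consumers: £3; on suppliers: £0.5. (They sum to £3.5.)

Consumers bear £3 per hour; suppliers bear £0.5 per hour.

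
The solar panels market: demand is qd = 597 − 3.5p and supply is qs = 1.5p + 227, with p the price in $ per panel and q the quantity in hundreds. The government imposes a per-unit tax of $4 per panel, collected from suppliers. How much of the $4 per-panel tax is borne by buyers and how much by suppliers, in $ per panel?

Without the tax, 597 − 3.5p = 1.5p + 227 gives 5p = 370, so p* = $74 and q* = 338.
With the tax collected from suppliers, supply shifts: qs = 1.5(p − 4) + 227.
Solving gives q = 333.8 with buyers paying $75.2 and suppliers receiving $71.2 (the $4 wedge).
Burden on buyers: $1.2; on suppliers: $2.8. (They sum to $4.)
The less price-elastic side of the market bears the larger share of a per-unit tax.

Buyers bear $1.2 per panel; suppliers bear $2.8 per panel.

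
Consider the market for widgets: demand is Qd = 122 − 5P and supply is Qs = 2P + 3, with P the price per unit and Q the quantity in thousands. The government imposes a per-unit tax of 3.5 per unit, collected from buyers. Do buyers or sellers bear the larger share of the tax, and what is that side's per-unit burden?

Without the tax, 122 − 5P = 2P + 3 gives 7P = 119, so P* = 17 and Q* = 37.
With the tax collected from buyers, demand (in seller-price terms) shifts: Qd = 122 − 5(P + 3.5).
Solving gives Q = 32 with buyers paying 18 and sellers receiving 14.5 (the 3.5 wedge).
Per-unit burden: buyers 1, sellers 2.5.
Sellers take the larger share because supply is less price-elastic here (demand slope 5 vs supply slope 2).
The less price-elastic side of the market bears the larger share of a per-unit tax.

Sellers bear the larger share: 2.5 per unit.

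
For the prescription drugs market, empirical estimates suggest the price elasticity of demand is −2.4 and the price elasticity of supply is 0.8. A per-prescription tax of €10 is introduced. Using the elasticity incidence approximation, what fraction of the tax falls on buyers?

Incidence ratio: buyers' share ≈ εs / (εs + |εd|) = 0.8 / (0.8 + 2.4) = 0.25.
Supply is the less elastic side, so buyers bear the smaller share.

Buyers' share ≈ 0.25.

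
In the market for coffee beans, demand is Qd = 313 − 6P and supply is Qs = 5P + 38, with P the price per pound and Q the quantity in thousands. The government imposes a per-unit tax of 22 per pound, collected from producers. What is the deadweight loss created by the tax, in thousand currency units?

Before the tax: set 313 − 6P = 5P + 38 → P* = 25, Q* = 163.
With the tax collected from producers, supply shifts: Qs = 5(P − 22) + 38.
New equilibrium: buyers pay 35, producers receive 13, Q = 103. (Wedge: Pb − Ps = 22.)
Quantity falls by |ΔQ| = |163 − 103| = 60.
DWL = ½ · t · |ΔQ| = ½ · 22 · 60 = 660.

Deadweight loss = 660 thousand.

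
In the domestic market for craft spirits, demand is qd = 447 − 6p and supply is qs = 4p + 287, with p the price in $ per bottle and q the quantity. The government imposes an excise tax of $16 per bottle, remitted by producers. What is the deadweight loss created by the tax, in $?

Deadweight loss = $307.2.

Without the tax, 447 − 6p = 4p + 287 gives 10p = 160, so p* = $16 and q* = 351.
With the tax collected from producers, supply shifts: qs = 4(p − 16) + 287.
Solving gives q = 312.6 with buyers paying $22.4 and producers receiving $6.4 (the $16 wedge).
Quantity falls by |ΔQ| = |351 − 312.6| = 38.4.
DWL = ½ · t · |ΔQ| = ½ · 16 · 38.4 = $307.2.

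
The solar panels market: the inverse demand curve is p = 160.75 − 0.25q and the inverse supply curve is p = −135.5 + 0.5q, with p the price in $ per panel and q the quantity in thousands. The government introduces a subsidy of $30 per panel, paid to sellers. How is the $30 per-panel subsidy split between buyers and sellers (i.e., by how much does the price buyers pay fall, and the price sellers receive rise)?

Buyers gain $10 per panel; sellers gain $20 per panel.

Inverting to q(p) form: qd = 643 − 4p; qs = 2p + 271.
Without the subsidy, 643 − 4p = 2p + 271 gives 6p = 372, so p* = $62 and q* = 395.
With a per-unit subsidy paid to sellers, each receives p + 30 per unit sold, so supply becomes qs = 2(p + 30) + 271.
New equilibrium: buyers pay $52, sellers receive $82, q = 435. (Wedge: pb − ps = −30.)
Gain to buyers: $10; to sellers: $20. (They sum to $30.)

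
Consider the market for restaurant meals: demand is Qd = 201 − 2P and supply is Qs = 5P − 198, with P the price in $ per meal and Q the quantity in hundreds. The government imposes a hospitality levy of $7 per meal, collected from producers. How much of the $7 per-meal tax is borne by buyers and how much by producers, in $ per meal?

Without the tax, 201 − 2P = 5P − 198 gives 7P = 399, so P* = $57 and Q* = 87.
With the tax collected from producers, supply shifts: Qs = 5(P − 7) − 198.
New equilibrium: buyers pay $62, producers receive $55, Q = 77. (Wedge: Pb − Ps = 7.)
Burden on buyers: $5; on producers: $2. (They sum to $7.)
The less price-elastic side of the market bears the larger share of a per-unit tax.

Buyers bear $5 per meal; producers bear $2 per meal.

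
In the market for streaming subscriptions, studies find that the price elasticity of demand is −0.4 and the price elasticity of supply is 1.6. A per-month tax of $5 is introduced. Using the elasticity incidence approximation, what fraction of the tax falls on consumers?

Consumers' share ≈ 0.8.

Incidence ratio: consumers' share ≈ εs / (εs + |εd|) = 1.6 / (1.6 + 0.4) = 0.8.
Supply is the more elastic side, so consumers bear the larger share.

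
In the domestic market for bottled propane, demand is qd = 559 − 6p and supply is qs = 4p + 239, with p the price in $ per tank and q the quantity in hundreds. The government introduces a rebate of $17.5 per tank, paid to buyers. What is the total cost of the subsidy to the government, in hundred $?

Government outlay = $7157.5 hundred.

Before the subsidy: set 559 − 6p = 4p + 239 → p* = $32, q* = 367.
With a per-unit subsidy paid to buyers, each effectively pays p − 17.5, so demand becomes qd = 559 − 6(p − 17.5).
New equilibrium: buyers pay $25, suppliers receive $42.5, q = 409. (Wedge: pb − ps = −17.5.)
Outlay = t · Q = 17.5 · 409 = $7157.5.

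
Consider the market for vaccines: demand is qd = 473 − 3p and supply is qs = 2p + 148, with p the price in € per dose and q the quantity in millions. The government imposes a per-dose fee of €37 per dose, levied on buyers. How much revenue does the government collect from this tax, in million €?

Before the tax: set 473 − 3p = 2p + 148 → p* = €65, q* = 278.
With the tax collected from buyers, demand (in seller-price terms) shifts: qd = 473 − 3(p + 37).
Solving gives q = 233.6 with buyers paying €79.8 and producers receiving €42.8 (the €37 wedge).
Revenue = t · Q = 37 · 233.6 = €8643.2.

Tax revenue = €8643.2 million.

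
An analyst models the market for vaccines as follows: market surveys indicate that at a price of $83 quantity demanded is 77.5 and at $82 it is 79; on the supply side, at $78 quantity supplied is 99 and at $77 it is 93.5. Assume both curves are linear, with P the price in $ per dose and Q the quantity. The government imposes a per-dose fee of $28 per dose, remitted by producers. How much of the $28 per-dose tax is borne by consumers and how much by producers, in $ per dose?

Consumers bear $22 per dose; producers bear $6 per dose.

Demand slope: (79 − 77.5)/(82 − 83) = -1.5, so Qd = 202 − 1.5P.
Supply slope: (93.5 − 99)/(77 − 78) = 5.5, so Qs = 5.5P − 330.
Before the tax: set 202 − 1.5P = 5.5P − 330 → P* = $76, Q* = 88.
With the tax collected from producers, supply shifts: Qs = 5.5(P − 28) − 330.
Solving gives Q = 55 with consumers paying $98 and producers receiving $70 (the $28 wedge).
Burden on consumers: $22; on producers: $6. (They sum to $28.)
The less price-elastic side of the market bears the larger share of a per-unit tax.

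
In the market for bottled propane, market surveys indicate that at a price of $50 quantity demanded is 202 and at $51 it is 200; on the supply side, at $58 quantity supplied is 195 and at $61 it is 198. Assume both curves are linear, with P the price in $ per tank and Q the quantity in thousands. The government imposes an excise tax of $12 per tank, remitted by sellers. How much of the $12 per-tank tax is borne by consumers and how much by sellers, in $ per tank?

Demand slope: (200 − 202)/(51 − 50) = -2, so Qd = 302 − 2P.
Supply slope: (198 − 195)/(61 − 58) = 1, so Qs = P + 137.
Without the tax, 302 − 2P = P + 137 gives 3P = 165, so P* = $55 and Q* = 192.
With the tax collected from sellers, supply shifts: Qs = (P − 12) + 137.
Solving gives Q = 184 with consumers paying $59 and sellers receiving $47 (the $12 wedge).
Burden on consumers: $4; on sellers: $8. (They sum to $12.)
The less price-elastic side of the market bears the larger share of a per-unit tax.

Consumers bear $4 per tank; sellers bear $8 per tank.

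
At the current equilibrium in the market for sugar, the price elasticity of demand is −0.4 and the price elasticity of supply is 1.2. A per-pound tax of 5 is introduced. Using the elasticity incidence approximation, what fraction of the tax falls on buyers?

Buyers' share ≈ 0.75.

Incidence ratio: buyers' share ≈ εs / (εs + |εd|) = 1.2 / (1.2 + 0.4) = 0.75.
Supply is the more elastic side, so buyers bear the larger share.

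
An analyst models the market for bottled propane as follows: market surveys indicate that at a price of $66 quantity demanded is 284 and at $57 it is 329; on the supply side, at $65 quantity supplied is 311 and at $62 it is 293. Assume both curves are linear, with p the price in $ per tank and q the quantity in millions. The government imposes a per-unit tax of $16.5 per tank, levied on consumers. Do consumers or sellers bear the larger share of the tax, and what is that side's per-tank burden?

Consumers bear the larger share: $9 per tank.

Demand slope: (329 − 284)/(57 − 66) = -5, so qd = 614 − 5p.
Supply slope: (293 − 311)/(62 − 65) = 6, so qs = 6p − 79.
Without the tax, 614 − 5p = 6p − 79 gives 11p = 693, so p* = $63 and q* = 299.
With the tax collected from consumers, demand (in seller-price terms) shifts: qd = 614 − 5(p + 16.5).
Solving gives q = 254 with consumers paying $72 and sellers receiving $55.5 (the $16.5 wedge).
Per-tank burden: consumers $9, sellers $7.5.
Consumers take the larger share because demand is less price-elastic here (demand slope 5 vs supply slope 6).
The less price-elastic side of the market bears the larger share of a per-unit tax.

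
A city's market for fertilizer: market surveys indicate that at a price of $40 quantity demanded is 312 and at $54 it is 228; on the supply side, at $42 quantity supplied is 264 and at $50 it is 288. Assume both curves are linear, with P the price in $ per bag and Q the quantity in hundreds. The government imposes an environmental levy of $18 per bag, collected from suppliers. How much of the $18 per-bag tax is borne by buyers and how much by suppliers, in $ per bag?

Buyers bear $6 per bag; suppliers bear $12 per bag.

Demand slope: (228 − 312)/(54 − 40) = -6, so Qd = 552 − 6P.
Supply slope: (288 − 264)/(50 − 42) = 3, so Qs = 3P + 138.
Before the tax: set 552 − 6P = 3P + 138 → P* = $46, Q* = 276.
With the tax collected from suppliers, supply shifts: Qs = 3(P − 18) + 138.
Solving gives Q = 240 with buyers paying $52 and suppliers receiving $34 (the $18 wedge).
Burden on buyers: $6; on suppliers: $12. (They sum to $18.)
The less price-elastic side of the market bears the larger share of a per-unit tax.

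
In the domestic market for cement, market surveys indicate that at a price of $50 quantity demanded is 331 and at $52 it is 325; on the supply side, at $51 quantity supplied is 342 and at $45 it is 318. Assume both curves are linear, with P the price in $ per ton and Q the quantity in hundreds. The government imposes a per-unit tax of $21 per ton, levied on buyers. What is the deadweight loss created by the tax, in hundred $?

Demand slope: (325 − 331)/(52 − 50) = -3, so Qd = 481 − 3P.
Supply slope: (318 − 342)/(45 − 51) = 4, so Qs = 4P + 138.
Without the tax, 481 − 3P = 4P + 138 gives 7P = 343, so P* = $49 and Q* = 334.
With the tax collected from buyers, demand (in seller-price terms) shifts: Qd = 481 − 3(P + 21).
Solving gives Q = 298 with buyers paying $61 and producers receiving $40 (the $21 wedge).
Quantity falls by |ΔQ| = |334 − 298| = 36.
DWL = ½ · t · |ΔQ| = ½ · 21 · 36 = $378.

Deadweight loss = $378 hundred.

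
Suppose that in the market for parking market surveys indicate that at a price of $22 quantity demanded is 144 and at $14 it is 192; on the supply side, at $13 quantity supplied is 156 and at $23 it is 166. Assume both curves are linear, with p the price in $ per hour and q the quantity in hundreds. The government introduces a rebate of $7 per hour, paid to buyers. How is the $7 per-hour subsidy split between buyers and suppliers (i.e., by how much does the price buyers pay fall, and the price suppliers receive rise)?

Demand slope: (192 − 144)/(14 − 22) = -6, so qd = 276 − 6p.
Supply slope: (166 − 156)/(23 − 13) = 1, so qs = p + 143.
Without the subsidy, 276 − 6p = p + 143 gives 7p = 133, so p* = $19 and q* = 162.
With a per-unit subsidy paid to buyers, each effectively pays p − 7, so demand becomes qd = 276 − 6(p − 7).
New equilibrium: buyers pay $18, suppliers receive $25, q = 168. (Wedge: pb − ps = −7.)
Gain to buyers: $1; to suppliers: $6. (They sum to $7.)

Buyers gain $1 per hour; suppliers gain $6 per hour.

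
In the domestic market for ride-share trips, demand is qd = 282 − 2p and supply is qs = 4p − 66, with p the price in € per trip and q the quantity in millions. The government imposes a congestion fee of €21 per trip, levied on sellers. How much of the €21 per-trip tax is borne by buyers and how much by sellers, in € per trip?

Before the tax: set 282 − 2p = 4p − 66 → p* = €58, q* = 166.
With the tax collected from sellers, supply shifts: qs = 4(p − 21) − 66.
New equilibrium: buyers pay €72, sellers receive €51, q = 138. (Wedge: pb − ps = 21.)
Burden on buyers: €14; on sellers: €7. (They sum to €21.)

Buyers bear €14 per trip; sellers bear €7 per trip.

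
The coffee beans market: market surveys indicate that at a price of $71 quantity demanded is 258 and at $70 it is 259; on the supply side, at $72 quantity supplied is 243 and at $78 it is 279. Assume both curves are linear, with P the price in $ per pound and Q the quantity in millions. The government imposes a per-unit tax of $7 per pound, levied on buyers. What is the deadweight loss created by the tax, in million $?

Demand slope: (259 − 258)/(70 − 71) = -1, so Qd = 329 − P.
Supply slope: (279 − 243)/(78 − 72) = 6, so Qs = 6P − 189.
Without the tax, 329 − P = 6P − 189 gives 7P = 518, so P* = $74 and Q* = 255.
With the tax collected from buyers, demand (in seller-price terms) shifts: Qd = 329 − (P + 7).
Solving gives Q = 249 with buyers paying $80 and sellers receiving $73 (the $7 wedge).
Quantity falls by |ΔQ| = |255 − 249| = 6.
DWL = ½ · t · |ΔQ| = ½ · 7 · 6 = $21.

Deadweight loss = $21 million.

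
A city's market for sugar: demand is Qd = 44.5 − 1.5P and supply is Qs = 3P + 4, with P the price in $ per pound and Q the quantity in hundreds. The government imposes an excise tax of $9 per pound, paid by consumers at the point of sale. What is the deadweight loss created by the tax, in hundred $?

Deadweight loss = $40.5 hundred.

Before the tax: set 44.5 − 1.5P = 3P + 4 → P* = $9, Q* = 31.
With the tax collected from consumers, demand (in seller-price terms) shifts: Qd = 44.5 − 1.5(P + 9).
New equilibrium: consumers pay $15, suppliers receive $6, Q = 22. (Wedge: Pb − Ps = 9.)
Quantity falls by |ΔQ| = |31 − 22| = 9.
DWL = ½ · t · |ΔQ| = ½ · 9 · 9 = $40.5.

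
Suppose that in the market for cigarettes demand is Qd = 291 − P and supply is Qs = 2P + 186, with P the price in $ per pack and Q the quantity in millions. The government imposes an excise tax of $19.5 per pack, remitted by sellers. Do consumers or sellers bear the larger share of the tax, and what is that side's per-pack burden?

Consumers bear the larger share: $13 per pack.

Without the tax, 291 − P = 2P + 186 gives 3P = 105, so P* = $35 and Q* = 256.
With the tax collected from sellers, supply shifts: Qs = 2(P − 19.5) + 186.
Solving gives Q = 243 with consumers paying $48 and sellers receiving $28.5 (the $19.5 wedge).
Per-pack burden: consumers $13, sellers $6.5.
Consumers take the larger share because demand is less price-elastic here (demand slope 1 vs supply slope 2).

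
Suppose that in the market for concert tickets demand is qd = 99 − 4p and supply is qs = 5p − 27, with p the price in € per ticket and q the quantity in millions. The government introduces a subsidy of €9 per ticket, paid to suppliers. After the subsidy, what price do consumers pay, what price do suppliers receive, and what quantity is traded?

Consumers pay €9; suppliers receive €18; quantity = 63.

Before the subsidy: set 99 − 4p = 5p − 27 → p* = €14, q* = 43.
With a per-unit subsidy paid to suppliers, each receives p + 9 per unit sold, so supply becomes qs = 5(p + 9) − 27.
New equilibrium: consumers pay €9, suppliers receive €18, q = 63. (Wedge: pb − ps = −9.)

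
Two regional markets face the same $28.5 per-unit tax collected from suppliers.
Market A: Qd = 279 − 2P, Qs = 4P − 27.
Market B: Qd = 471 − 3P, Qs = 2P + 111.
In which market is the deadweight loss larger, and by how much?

Market A: pre-tax P* = $51, Q* = 177; post-tax Q = 139; deadweight loss = $541.5.
Market B: pre-tax P* = $72, Q* = 255; post-tax Q = 220.8; deadweight loss = $487.35.
Difference: $541.5 vs $487.35 → market A is larger by $54.15.

Market A, by $54.15.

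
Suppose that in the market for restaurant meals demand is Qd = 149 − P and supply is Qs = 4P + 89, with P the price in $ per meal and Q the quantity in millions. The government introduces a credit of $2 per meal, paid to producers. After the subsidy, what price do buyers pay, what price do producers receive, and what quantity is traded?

Buyers pay $10.4; producers receive $12.4; quantity = 138.6.

Without the subsidy, 149 − P = 4P + 89 gives 5P = 60, so P* = $12 and Q* = 137.
With a per-unit subsidy paid to producers, each receives P + 2 per unit sold, so supply becomes Qs = 4(P + 2) + 89.
New equilibrium: buyers pay $10.4, producers receive $12.4, Q = 138.6. (Wedge: Pb − Ps = −2.)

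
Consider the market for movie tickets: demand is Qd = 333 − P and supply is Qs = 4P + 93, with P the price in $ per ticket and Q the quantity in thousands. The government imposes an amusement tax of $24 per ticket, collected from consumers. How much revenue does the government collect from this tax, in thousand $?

Without the tax, 333 − P = 4P + 93 gives 5P = 240, so P* = $48 and Q* = 285.
With the tax collected from consumers, demand (in seller-price terms) shifts: Qd = 333 − (P + 24).
Solving gives Q = 265.8 with consumers paying $67.2 and suppliers receiving $43.2 (the $24 wedge).
Revenue = t · Q = 24 · 265.8 = $6379.2.

Tax revenue = $6379.2 thousand.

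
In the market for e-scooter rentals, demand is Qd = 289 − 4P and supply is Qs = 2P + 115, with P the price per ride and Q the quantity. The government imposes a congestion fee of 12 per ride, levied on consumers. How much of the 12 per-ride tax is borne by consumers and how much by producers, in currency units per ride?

Consumers bear 4 per ride; producers bear 8 per ride.

Before the tax: set 289 − 4P = 2P + 115 → P* = 29, Q* = 173.
With the tax collected from consumers, demand (in seller-price terms) shifts: Qd = 289 − 4(P + 12).
Solving gives Q = 157 with consumers paying 33 and producers receiving 21 (the 12 wedge).
Burden on consumers: 4; on producers: 8. (They sum to 12.)
The less price-elastic side of the market bears the larger share of a per-unit tax.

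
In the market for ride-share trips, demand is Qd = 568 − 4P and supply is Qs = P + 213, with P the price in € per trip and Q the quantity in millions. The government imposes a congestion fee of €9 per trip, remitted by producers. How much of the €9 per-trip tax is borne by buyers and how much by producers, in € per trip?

Without the tax, 568 − 4P = P + 213 gives 5P = 355, so P* = €71 and Q* = 284.
With the tax collected from producers, supply shifts: Qs = (P − 9) + 213.
New equilibrium: buyers pay €72.8, producers receive €63.8, Q = 276.8. (Wedge: Pb − Ps = 9.)
Burden on buyers: €1.8; on producers: €7.2. (They sum to €9.)
The less price-elastic side of the market bears the larger share of a per-unit tax.

Buyers bear €1.8 per trip; producers bear €7.2 per trip.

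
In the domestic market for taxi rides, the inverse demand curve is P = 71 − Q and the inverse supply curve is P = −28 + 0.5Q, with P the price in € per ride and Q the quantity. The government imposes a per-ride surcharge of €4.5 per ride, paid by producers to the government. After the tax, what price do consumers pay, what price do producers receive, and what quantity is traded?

Consumers pay €8; producers receive €3.5; quantity = 63.

Inverting to Q(P) form: Qd = 71 − P; Qs = 2P + 56.
Before the tax: set 71 − P = 2P + 56 → P* = €5, Q* = 66.
With the tax collected from producers, supply shifts: Qs = 2(P − 4.5) + 56.
Solving gives Q = 63 with consumers paying €8 and producers receiving €3.5 (the €4.5 wedge).
The less price-elastic side of the market bears the larger share of a per-unit tax.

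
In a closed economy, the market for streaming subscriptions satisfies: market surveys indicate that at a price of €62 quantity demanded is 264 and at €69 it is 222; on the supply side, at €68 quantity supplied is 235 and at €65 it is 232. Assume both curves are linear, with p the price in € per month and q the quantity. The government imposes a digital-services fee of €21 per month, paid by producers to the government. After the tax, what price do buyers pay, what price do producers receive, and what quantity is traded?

Demand slope: (222 − 264)/(69 − 62) = -6, so qd = 636 − 6p.
Supply slope: (232 − 235)/(65 − 68) = 1, so qs = p + 167.
Without the tax, 636 − 6p = p + 167 gives 7p = 469, so p* = €67 and q* = 234.
With the tax collected from producers, supply shifts: qs = (p − 21) + 167.
Solving gives q = 216 with buyers paying €70 and producers receiving €49 (the €21 wedge).
The less price-elastic side of the market bears the larger share of a per-unit tax.

Buyers pay €70; producers receive €49; quantity = 216.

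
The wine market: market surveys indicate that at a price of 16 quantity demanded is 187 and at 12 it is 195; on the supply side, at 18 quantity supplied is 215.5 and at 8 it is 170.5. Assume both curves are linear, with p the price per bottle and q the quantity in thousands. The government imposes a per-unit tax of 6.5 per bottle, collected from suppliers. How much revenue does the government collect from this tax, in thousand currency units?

Tax revenue = 1196 thousand.

Demand slope: (195 − 187)/(12 − 16) = -2, so qd = 219 − 2p.
Supply slope: (170.5 − 215.5)/(8 − 18) = 4.5, so qs = 4.5p + 134.5.
Before the tax: set 219 − 2p = 4.5p + 134.5 → p* = 13, q* = 193.
With the tax collected from suppliers, supply shifts: qs = 4.5(p − 6.5) + 134.5.
New equilibrium: buyers pay 17.5, suppliers receive 11, q = 184. (Wedge: pb − ps = 6.5.)
Revenue = t · Q = 6.5 · 184 = 1196.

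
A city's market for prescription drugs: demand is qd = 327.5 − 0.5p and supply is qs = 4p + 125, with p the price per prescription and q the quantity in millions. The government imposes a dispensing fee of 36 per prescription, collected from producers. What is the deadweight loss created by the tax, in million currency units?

Without the tax, 327.5 − 0.5p = 4p + 125 gives 4.5p = 202.5, so p* = 45 and q* = 305.
With the tax collected from producers, supply shifts: qs = 4(p − 36) + 125.
Solving gives q = 289 with buyers paying 77 and producers receiving 41 (the 36 wedge).
Quantity falls by |ΔQ| = |305 − 289| = 16.
DWL = ½ · t · |ΔQ| = ½ · 36 · 16 = 288.

Deadweight loss = 288 million.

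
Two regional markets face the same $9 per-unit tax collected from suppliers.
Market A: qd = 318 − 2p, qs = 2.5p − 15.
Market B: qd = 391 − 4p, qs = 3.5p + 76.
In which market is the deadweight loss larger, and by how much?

Market A: pre-tax p* = $74, q* = 170; post-tax q = 160; deadweight loss = $45.
Market B: pre-tax p* = $42, q* = 223; post-tax q = 206.2; deadweight loss = $75.6.
Difference: $45 vs $75.6 → market B is larger by $30.6.

Market B, by $30.6.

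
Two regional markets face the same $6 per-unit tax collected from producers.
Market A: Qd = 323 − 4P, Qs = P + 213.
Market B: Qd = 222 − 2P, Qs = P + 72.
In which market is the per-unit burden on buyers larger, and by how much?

Market A: pre-tax P* = $22, Q* = 235; post-tax Q = 230.2; per-unit burden on buyers = $1.2.
Market B: pre-tax P* = $50, Q* = 122; post-tax Q = 118; per-unit burden on buyers = $2.
Difference: $1.2 vs $2 → market B is larger by $0.8.

Market B, by $0.8.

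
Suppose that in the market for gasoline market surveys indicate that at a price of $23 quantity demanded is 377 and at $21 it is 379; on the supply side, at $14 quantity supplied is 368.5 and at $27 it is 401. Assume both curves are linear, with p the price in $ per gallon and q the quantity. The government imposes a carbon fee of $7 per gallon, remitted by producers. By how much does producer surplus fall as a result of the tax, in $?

Producer surplus falls by $757.

Demand slope: (379 − 377)/(21 − 23) = -1, so qd = 400 − p.
Supply slope: (401 − 368.5)/(27 − 14) = 2.5, so qs = 2.5p + 333.5.
Without the tax, 400 − p = 2.5p + 333.5 gives 3.5p = 66.5, so p* = $19 and q* = 381.
With the tax collected from producers, supply shifts: qs = 2.5(p − 7) + 333.5.
Solving gives q = 376 with consumers paying $24 and producers receiving $17 (the $7 wedge).
ΔPS is the trapezoid between Q = 376 and Q = 381 of height $2: ½ · (381 + 376) · 2 = $757.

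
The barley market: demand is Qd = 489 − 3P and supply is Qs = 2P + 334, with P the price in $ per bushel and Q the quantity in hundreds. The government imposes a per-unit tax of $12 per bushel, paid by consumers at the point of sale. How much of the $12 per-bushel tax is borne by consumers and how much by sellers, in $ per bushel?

Before the tax: set 489 − 3P = 2P + 334 → P* = $31, Q* = 396.
With the tax collected from consumers, demand (in seller-price terms) shifts: Qd = 489 − 3(P + 12).
New equilibrium: consumers pay $35.8, sellers receive $23.8, Q = 381.6. (Wedge: Pb − Ps = 12.)
Burden on consumers: $4.8; on sellers: $7.2. (They sum to $12.)

Consumers bear $4.8 per bushel; sellers bear $7.2 per bushel.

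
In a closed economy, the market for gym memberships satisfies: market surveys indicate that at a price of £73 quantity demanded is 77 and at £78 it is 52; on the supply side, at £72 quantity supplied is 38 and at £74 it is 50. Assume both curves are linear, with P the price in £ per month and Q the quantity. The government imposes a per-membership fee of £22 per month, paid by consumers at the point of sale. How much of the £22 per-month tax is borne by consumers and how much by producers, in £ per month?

Demand slope: (52 − 77)/(78 − 73) = -5, so Qd = 442 − 5P.
Supply slope: (50 − 38)/(74 − 72) = 6, so Qs = 6P − 394.
Without the tax, 442 − 5P = 6P − 394 gives 11P = 836, so P* = £76 and Q* = 62.
With the tax collected from consumers, demand (in seller-price terms) shifts: Qd = 442 − 5(P + 22).
Solving gives Q = 2 with consumers paying £88 and producers receiving £66 (the £22 wedge).
Burden on consumers: £12; on producers: £10. (They sum to £22.)

Consumers bear £12 per month; producers bear £10 per month.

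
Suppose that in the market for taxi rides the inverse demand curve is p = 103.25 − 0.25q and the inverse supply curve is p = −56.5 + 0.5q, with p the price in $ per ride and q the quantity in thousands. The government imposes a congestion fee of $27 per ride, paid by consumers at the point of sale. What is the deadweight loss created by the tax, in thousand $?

Inverting to q(p) form: qd = 413 − 4p; qs = 2p + 113.
Before the tax: set 413 − 4p = 2p + 113 → p* = $50, q* = 213.
With the tax collected from consumers, demand (in seller-price terms) shifts: qd = 413 − 4(p + 27).
New equilibrium: consumers pay $59, sellers receive $32, q = 177. (Wedge: pb − ps = 27.)
Quantity falls by |ΔQ| = |213 − 177| = 36.
DWL = ½ · t · |ΔQ| = ½ · 27 · 36 = $486.

Deadweight loss = $486 thousand.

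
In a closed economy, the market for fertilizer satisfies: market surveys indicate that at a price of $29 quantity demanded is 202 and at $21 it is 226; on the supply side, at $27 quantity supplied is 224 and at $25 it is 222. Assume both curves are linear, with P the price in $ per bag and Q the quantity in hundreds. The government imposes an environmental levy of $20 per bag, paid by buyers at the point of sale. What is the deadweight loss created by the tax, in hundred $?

Deadweight loss = $150 hundred.

Demand slope: (226 − 202)/(21 − 29) = -3, so Qd = 289 − 3P.
Supply slope: (222 − 224)/(25 − 27) = 1, so Qs = P + 197.
Without the tax, 289 − 3P = P + 197 gives 4P = 92, so P* = $23 and Q* = 220.
With the tax collected from buyers, demand (in seller-price terms) shifts: Qd = 289 − 3(P + 20).
New equilibrium: buyers pay $28, producers receive $8, Q = 205. (Wedge: Pb − Ps = 20.)
Quantity falls by |ΔQ| = |220 − 205| = 15.
DWL = ½ · t · |ΔQ| = ½ · 20 · 15 = $150.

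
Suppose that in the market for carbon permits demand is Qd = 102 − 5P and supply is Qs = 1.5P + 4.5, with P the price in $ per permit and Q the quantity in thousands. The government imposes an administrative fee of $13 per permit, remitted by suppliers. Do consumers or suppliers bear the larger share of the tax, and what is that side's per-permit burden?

Before the tax: set 102 − 5P = 1.5P + 4.5 → P* = $15, Q* = 27.
With the tax collected from suppliers, supply shifts: Qs = 1.5(P − 13) + 4.5.
New equilibrium: consumers pay $18, suppliers receive $5, Q = 12. (Wedge: Pb − Ps = 13.)
Per-permit burden: consumers $3, suppliers $10.
Suppliers take the larger share because supply is less price-elastic here (demand slope 5 vs supply slope 1.5).

Suppliers bear the larger share: $10 per permit.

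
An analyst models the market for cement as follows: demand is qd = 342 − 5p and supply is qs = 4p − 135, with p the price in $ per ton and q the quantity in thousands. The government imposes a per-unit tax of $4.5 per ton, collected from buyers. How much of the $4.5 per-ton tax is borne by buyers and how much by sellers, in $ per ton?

Buyers bear $2 per ton; sellers bear $2.5 per ton.

Without the tax, 342 − 5p = 4p − 135 gives 9p = 477, so p* = $53 and q* = 77.
With the tax collected from buyers, demand (in seller-price terms) shifts: qd = 342 − 5(p + 4.5).
Solving gives q = 67 with buyers paying $55 and sellers receiving $50.5 (the $4.5 wedge).
Burden on buyers: $2; on sellers: $2.5. (They sum to $4.5.)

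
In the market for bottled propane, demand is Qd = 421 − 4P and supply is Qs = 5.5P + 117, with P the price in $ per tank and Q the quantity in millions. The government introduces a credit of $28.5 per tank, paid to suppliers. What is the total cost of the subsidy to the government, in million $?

Government outlay = $10231.5 million.

Without the subsidy, 421 − 4P = 5.5P + 117 gives 9.5P = 304, so P* = $32 and Q* = 293.
With a per-unit subsidy paid to suppliers, each receives P + 28.5 per unit sold, so supply becomes Qs = 5.5(P + 28.5) + 117.
Solving gives Q = 359 with buyers paying $15.5 and suppliers receiving $44 (the $28.5 wedge).
Outlay = t · Q = 28.5 · 359 = $10231.5.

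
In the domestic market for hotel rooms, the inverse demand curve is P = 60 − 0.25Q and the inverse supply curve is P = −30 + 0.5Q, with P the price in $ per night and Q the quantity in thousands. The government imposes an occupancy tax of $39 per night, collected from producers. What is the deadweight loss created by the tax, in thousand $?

Deadweight loss = $1014 thousand.

Rewrite in direct form: Qd = 240 − 4P and Qs = 2P + 60.
Before the tax: set 240 − 4P = 2P + 60 → P* = $30, Q* = 120.
With the tax collected from producers, supply shifts: Qs = 2(P − 39) + 60.
New equilibrium: consumers pay $43, producers receive $4, Q = 68. (Wedge: Pb − Ps = 39.)
Quantity falls by |ΔQ| = |120 − 68| = 52.
DWL = ½ · t · |ΔQ| = ½ · 39 · 52 = $1014.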